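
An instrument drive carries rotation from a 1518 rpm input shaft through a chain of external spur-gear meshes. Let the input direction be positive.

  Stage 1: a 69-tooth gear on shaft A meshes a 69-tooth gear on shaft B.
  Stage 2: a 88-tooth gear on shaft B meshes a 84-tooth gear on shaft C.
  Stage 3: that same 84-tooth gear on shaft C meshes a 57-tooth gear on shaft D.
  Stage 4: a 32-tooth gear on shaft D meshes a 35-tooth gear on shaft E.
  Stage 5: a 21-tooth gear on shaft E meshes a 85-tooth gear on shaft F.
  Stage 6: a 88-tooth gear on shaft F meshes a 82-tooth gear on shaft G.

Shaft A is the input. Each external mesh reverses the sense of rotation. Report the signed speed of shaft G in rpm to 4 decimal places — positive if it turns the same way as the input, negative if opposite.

+568.1077 rpm (same as input, |ω| = 568.1077 rpm)

Stage 1 [69T→69T]: ω = 1518.0000×69/69 = 1518.0000 rpm, dir flips to −; running = −1518.0000
Stage 2 [88T→84T]: ω = 1518.0000×88/84 = 1590.2857 rpm, dir flips to +; running = +1590.2857
Stage 3 [84T→57T]: ω = 1590.2857×84/57 = 2343.5789 rpm, dir flips to −; running = −2343.5789
Stage 4 [32T→35T]: ω = 2343.5789×32/35 = 2142.7008 rpm, dir flips to +; running = +2142.7008
Stage 5 [21T→85T]: ω = 2142.7008×21/85 = 529.3731 rpm, dir flips to −; running = −529.3731
Stage 6 [88T→82T]: ω = 529.3731×88/82 = 568.1077 rpm, dir flips to +; running = +568.1077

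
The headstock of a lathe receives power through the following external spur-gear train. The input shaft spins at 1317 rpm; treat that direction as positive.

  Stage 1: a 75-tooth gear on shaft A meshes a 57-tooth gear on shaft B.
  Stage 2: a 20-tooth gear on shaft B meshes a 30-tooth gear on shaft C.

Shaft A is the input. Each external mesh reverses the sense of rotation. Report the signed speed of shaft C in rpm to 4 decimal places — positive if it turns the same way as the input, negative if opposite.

+1155.2632 rpm (same as input, |ω| = 1155.2632 rpm)

Stage 1 [75T→57T]: ω = 1317.0000×75/57 = 1732.8947 rpm, dir flips to −; running = −1732.8947
Stage 2 [20T→30T]: ω = 1732.8947×20/30 = 1155.2632 rpm, dir flips to +; running = +1155.2632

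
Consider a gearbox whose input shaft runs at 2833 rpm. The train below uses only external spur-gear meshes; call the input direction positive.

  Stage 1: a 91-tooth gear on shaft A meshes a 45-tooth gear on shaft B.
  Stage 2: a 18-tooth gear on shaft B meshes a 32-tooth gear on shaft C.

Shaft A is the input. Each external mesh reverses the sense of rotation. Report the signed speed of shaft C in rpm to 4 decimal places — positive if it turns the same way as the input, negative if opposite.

Stage 1 [91T→45T]: ω = 2833.0000×91/45 = 5728.9556 rpm, dir flips to −; running = −5728.9556
Stage 2 [18T→32T]: ω = 5728.9556×18/32 = 3222.5375 rpm, dir flips to +; running = +3222.5375

+3222.5375 rpm (same as input, |ω| = 3222.5375 rpm)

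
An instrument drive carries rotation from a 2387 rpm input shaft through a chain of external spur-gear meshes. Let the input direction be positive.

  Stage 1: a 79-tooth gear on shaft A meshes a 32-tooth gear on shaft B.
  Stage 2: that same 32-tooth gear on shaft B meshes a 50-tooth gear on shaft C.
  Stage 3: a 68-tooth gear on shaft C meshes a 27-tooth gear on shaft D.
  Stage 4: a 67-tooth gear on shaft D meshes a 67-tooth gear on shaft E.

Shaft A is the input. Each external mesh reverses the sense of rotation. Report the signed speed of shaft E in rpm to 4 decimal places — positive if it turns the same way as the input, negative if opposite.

Stage 1 [79T→32T]: ω = 2387.0000×79/32 = 5892.9062 rpm, dir flips to −; running = −5892.9062
Stage 2 [32T→50T]: ω = 5892.9062×32/50 = 3771.4600 rpm, dir flips to +; running = +3771.4600
Stage 3 [68T→27T]: ω = 3771.4600×68/27 = 9498.4919 rpm, dir flips to −; running = −9498.4919
Stage 4 [67T→67T]: ω = 9498.4919×67/67 = 9498.4919 rpm, dir flips to +; running = +9498.4919

+9498.4919 rpm (same as input, |ω| = 9498.4919 rpm)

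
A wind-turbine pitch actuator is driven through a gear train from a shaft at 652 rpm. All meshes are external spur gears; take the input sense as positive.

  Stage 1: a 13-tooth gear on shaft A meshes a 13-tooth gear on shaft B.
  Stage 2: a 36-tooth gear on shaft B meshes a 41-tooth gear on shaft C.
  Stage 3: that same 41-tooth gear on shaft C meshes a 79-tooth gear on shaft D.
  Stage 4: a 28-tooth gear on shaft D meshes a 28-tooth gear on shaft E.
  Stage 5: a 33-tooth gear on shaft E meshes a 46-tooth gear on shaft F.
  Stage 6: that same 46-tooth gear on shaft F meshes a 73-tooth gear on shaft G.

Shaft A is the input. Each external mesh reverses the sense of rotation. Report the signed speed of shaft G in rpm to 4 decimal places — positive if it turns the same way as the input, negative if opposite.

+134.3118 rpm (same as input, |ω| = 134.3118 rpm)

Stage 1 [13T→13T]: ω = 652.0000×13/13 = 652.0000 rpm, dir flips to −; running = −652.0000
Stage 2 [36T→41T]: ω = 652.0000×36/41 = 572.4878 rpm, dir flips to +; running = +572.4878
Stage 3 [41T→79T]: ω = 572.4878×41/79 = 297.1139 rpm, dir flips to −; running = −297.1139
Stage 4 [28T→28T]: ω = 297.1139×28/28 = 297.1139 rpm, dir flips to +; running = +297.1139
Stage 5 [33T→46T]: ω = 297.1139×33/46 = 213.1469 rpm, dir flips to −; running = −213.1469
Stage 6 [46T→73T]: ω = 213.1469×46/73 = 134.3118 rpm, dir flips to +; running = +134.3118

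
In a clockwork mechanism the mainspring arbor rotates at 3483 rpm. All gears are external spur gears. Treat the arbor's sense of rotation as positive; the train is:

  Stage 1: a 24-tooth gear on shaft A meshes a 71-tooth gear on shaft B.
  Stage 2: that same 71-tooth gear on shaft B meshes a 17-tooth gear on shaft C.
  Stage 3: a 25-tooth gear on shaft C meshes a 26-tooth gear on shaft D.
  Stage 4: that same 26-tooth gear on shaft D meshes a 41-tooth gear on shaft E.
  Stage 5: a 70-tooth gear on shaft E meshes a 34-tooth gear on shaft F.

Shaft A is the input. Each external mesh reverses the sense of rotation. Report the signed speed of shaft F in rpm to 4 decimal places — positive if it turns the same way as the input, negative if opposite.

-6172.9260 rpm (opposite to input, |ω| = 6172.9260 rpm)

Stage 1 [24T→71T]: ω = 3483.0000×24/71 = 1177.3521 rpm, dir flips to −; running = −1177.3521
Stage 2 [71T→17T]: ω = 1177.3521×71/17 = 4917.1765 rpm, dir flips to +; running = +4917.1765
Stage 3 [25T→26T]: ω = 4917.1765×25/26 = 4728.0543 rpm, dir flips to −; running = −4728.0543
Stage 4 [26T→41T]: ω = 4728.0543×26/41 = 2998.2783 rpm, dir flips to +; running = +2998.2783
Stage 5 [70T→34T]: ω = 2998.2783×70/34 = 6172.9260 rpm, dir flips to −; running = −6172.9260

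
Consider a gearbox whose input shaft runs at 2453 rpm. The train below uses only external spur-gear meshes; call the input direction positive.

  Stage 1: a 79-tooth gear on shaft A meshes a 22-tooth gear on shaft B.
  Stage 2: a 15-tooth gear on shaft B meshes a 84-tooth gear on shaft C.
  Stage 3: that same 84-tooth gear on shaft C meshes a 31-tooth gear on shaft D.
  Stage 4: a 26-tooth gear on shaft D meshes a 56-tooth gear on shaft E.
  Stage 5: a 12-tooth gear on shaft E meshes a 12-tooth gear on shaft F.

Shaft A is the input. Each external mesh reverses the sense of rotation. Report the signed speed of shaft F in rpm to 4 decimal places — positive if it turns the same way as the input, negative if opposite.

-1978.8681 rpm (opposite to input, |ω| = 1978.8681 rpm)

Stage 1 [79T→22T]: ω = 2453.0000×79/22 = 8808.5000 rpm, dir flips to −; running = −8808.5000
Stage 2 [15T→84T]: ω = 8808.5000×15/84 = 1572.9464 rpm, dir flips to +; running = +1572.9464
Stage 3 [84T→31T]: ω = 1572.9464×84/31 = 4262.1774 rpm, dir flips to −; running = −4262.1774
Stage 4 [26T→56T]: ω = 4262.1774×26/56 = 1978.8681 rpm, dir flips to +; running = +1978.8681
Stage 5 [12T→12T]: ω = 1978.8681×12/12 = 1978.8681 rpm, dir flips to −; running = −1978.8681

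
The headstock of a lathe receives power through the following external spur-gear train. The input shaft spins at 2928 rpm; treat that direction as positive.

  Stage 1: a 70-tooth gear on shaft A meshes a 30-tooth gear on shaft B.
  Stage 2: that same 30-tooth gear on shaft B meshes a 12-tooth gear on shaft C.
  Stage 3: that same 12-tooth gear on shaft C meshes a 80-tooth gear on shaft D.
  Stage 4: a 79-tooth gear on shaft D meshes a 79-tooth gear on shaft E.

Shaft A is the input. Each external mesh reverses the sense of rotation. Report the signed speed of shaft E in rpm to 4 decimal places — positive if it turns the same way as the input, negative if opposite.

Stage 1 [70T→30T]: ω = 2928.0000×70/30 = 6832.0000 rpm, dir flips to −; running = −6832.0000
Stage 2 [30T→12T]: ω = 6832.0000×30/12 = 17080.0000 rpm, dir flips to +; running = +17080.0000
Stage 3 [12T→80T]: ω = 17080.0000×12/80 = 2562.0000 rpm, dir flips to −; running = −2562.0000
Stage 4 [79T→79T]: ω = 2562.0000×79/79 = 2562.0000 rpm, dir flips to +; running = +2562.0000

+2562.0000 rpm (same as input, |ω| = 2562.0000 rpm)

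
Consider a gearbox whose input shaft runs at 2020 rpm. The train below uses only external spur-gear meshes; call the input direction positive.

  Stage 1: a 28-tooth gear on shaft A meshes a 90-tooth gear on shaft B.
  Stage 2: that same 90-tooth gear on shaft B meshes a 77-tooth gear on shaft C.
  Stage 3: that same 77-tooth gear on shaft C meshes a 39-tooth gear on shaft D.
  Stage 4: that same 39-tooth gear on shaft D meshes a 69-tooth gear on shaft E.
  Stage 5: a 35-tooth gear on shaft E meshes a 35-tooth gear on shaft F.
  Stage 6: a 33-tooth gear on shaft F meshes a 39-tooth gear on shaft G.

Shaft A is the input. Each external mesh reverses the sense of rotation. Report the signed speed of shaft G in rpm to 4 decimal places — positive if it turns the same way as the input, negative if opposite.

Stage 1 [28T→90T]: ω = 2020.0000×28/90 = 628.4444 rpm, dir flips to −; running = −628.4444
Stage 2 [90T→77T]: ω = 628.4444×90/77 = 734.5455 rpm, dir flips to +; running = +734.5455
Stage 3 [77T→39T]: ω = 734.5455×77/39 = 1450.2564 rpm, dir flips to −; running = −1450.2564
Stage 4 [39T→69T]: ω = 1450.2564×39/69 = 819.7101 rpm, dir flips to +; running = +819.7101
Stage 5 [35T→35T]: ω = 819.7101×35/35 = 819.7101 rpm, dir flips to −; running = −819.7101
Stage 6 [33T→39T]: ω = 819.7101×33/39 = 693.6009 rpm, dir flips to +; running = +693.6009

+693.6009 rpm (same as input, |ω| = 693.6009 rpm)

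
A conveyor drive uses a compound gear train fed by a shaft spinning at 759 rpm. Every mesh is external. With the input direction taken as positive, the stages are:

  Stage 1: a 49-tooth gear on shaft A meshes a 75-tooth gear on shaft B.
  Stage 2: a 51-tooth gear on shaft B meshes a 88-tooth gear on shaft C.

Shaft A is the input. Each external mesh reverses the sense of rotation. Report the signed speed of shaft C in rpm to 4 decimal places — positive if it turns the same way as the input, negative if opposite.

Stage 1 [49T→75T]: ω = 759.0000×49/75 = 495.8800 rpm, dir flips to −; running = −495.8800
Stage 2 [51T→88T]: ω = 495.8800×51/88 = 287.3850 rpm, dir flips to +; running = +287.3850

+287.3850 rpm (same as input, |ω| = 287.3850 rpm)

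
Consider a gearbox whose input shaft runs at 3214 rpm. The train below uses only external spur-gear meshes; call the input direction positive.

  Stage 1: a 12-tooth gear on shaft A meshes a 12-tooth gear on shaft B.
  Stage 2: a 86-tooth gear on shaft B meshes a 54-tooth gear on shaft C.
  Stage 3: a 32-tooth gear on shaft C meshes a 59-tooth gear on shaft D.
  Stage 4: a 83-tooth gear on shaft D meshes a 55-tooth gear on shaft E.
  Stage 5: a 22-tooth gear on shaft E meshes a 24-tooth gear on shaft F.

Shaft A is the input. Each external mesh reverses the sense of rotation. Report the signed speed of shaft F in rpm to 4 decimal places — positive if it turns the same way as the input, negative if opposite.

-3840.3904 rpm (opposite to input, |ω| = 3840.3904 rpm)

Stage 1 [12T→12T]: ω = 3214.0000×12/12 = 3214.0000 rpm, dir flips to −; running = −3214.0000
Stage 2 [86T→54T]: ω = 3214.0000×86/54 = 5118.5926 rpm, dir flips to +; running = +5118.5926
Stage 3 [32T→59T]: ω = 5118.5926×32/59 = 2776.1858 rpm, dir flips to −; running = −2776.1858
Stage 4 [83T→55T]: ω = 2776.1858×83/55 = 4189.5168 rpm, dir flips to +; running = +4189.5168
Stage 5 [22T→24T]: ω = 4189.5168×22/24 = 3840.3904 rpm, dir flips to −; running = −3840.3904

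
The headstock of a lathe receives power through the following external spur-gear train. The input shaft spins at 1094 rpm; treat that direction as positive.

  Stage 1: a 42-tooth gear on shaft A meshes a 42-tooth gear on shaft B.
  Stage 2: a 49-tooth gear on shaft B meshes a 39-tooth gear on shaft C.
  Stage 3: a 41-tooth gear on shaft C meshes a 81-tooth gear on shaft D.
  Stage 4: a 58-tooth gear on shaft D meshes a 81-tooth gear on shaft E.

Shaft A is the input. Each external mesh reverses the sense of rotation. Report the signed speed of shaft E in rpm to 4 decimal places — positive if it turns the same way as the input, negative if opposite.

+498.1850 rpm (same as input, |ω| = 498.1850 rpm)

Stage 1 [42T→42T]: ω = 1094.0000×42/42 = 1094.0000 rpm, dir flips to −; running = −1094.0000
Stage 2 [49T→39T]: ω = 1094.0000×49/39 = 1374.5128 rpm, dir flips to +; running = +1374.5128
Stage 3 [41T→81T]: ω = 1374.5128×41/81 = 695.7411 rpm, dir flips to −; running = −695.7411
Stage 4 [58T→81T]: ω = 695.7411×58/81 = 498.1850 rpm, dir flips to +; running = +498.1850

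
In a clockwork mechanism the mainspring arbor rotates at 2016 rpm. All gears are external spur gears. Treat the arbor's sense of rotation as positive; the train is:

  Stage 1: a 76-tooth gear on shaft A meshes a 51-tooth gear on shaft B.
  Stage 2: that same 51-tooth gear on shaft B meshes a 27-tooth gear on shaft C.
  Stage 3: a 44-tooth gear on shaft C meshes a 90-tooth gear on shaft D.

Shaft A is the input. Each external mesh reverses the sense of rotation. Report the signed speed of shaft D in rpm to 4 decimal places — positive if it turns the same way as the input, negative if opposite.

-2774.2815 rpm (opposite to input, |ω| = 2774.2815 rpm)

Stage 1 [76T→51T]: ω = 2016.0000×76/51 = 3004.2353 rpm, dir flips to −; running = −3004.2353
Stage 2 [51T→27T]: ω = 3004.2353×51/27 = 5674.6667 rpm, dir flips to +; running = +5674.6667
Stage 3 [44T→90T]: ω = 5674.6667×44/90 = 2774.2815 rpm, dir flips to −; running = −2774.2815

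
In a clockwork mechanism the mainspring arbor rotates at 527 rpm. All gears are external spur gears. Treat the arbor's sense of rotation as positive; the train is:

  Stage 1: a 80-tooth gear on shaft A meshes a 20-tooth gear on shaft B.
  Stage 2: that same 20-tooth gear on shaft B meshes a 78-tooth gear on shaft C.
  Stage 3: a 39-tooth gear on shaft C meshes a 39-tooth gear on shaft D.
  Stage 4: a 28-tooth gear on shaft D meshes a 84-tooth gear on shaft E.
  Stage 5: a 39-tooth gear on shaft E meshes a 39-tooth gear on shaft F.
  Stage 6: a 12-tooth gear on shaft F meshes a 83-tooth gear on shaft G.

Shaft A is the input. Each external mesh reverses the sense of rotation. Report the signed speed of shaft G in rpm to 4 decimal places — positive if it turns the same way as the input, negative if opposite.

Stage 1 [80T→20T]: ω = 527.0000×80/20 = 2108.0000 rpm, dir flips to −; running = −2108.0000
Stage 2 [20T→78T]: ω = 2108.0000×20/78 = 540.5128 rpm, dir flips to +; running = +540.5128
Stage 3 [39T→39T]: ω = 540.5128×39/39 = 540.5128 rpm, dir flips to −; running = −540.5128
Stage 4 [28T→84T]: ω = 540.5128×28/84 = 180.1709 rpm, dir flips to +; running = +180.1709
Stage 5 [39T→39T]: ω = 180.1709×39/39 = 180.1709 rpm, dir flips to −; running = −180.1709
Stage 6 [12T→83T]: ω = 180.1709×12/83 = 26.0488 rpm, dir flips to +; running = +26.0488

+26.0488 rpm (same as input, |ω| = 26.0488 rpm)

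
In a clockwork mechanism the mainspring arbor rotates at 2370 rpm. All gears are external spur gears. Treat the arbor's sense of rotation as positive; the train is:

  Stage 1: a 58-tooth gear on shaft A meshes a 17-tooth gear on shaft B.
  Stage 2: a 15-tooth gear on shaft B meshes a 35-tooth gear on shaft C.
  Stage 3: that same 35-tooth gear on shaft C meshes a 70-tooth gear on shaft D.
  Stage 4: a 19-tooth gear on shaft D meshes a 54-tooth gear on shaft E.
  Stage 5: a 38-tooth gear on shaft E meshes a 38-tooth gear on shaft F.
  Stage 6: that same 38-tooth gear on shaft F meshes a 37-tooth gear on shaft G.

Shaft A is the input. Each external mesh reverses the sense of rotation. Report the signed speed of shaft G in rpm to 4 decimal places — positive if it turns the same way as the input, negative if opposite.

Stage 1 [58T→17T]: ω = 2370.0000×58/17 = 8085.8824 rpm, dir flips to −; running = −8085.8824
Stage 2 [15T→35T]: ω = 8085.8824×15/35 = 3465.3782 rpm, dir flips to +; running = +3465.3782
Stage 3 [35T→70T]: ω = 3465.3782×35/70 = 1732.6891 rpm, dir flips to −; running = −1732.6891
Stage 4 [19T→54T]: ω = 1732.6891×19/54 = 609.6499 rpm, dir flips to +; running = +609.6499
Stage 5 [38T→38T]: ω = 609.6499×38/38 = 609.6499 rpm, dir flips to −; running = −609.6499
Stage 6 [38T→37T]: ω = 609.6499×38/37 = 626.1269 rpm, dir flips to +; running = +626.1269

+626.1269 rpm (same as input, |ω| = 626.1269 rpm)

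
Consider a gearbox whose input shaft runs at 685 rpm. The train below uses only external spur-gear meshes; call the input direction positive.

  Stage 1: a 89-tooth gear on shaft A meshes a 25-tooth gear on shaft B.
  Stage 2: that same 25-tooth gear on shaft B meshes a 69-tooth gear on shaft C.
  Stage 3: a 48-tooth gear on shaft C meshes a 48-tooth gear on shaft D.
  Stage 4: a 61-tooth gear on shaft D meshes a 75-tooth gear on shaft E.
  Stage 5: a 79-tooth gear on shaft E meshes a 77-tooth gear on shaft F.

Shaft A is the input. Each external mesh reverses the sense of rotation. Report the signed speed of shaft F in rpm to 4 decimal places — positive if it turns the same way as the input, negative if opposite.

Stage 1 [89T→25T]: ω = 685.0000×89/25 = 2438.6000 rpm, dir flips to −; running = −2438.6000
Stage 2 [25T→69T]: ω = 2438.6000×25/69 = 883.5507 rpm, dir flips to +; running = +883.5507
Stage 3 [48T→48T]: ω = 883.5507×48/48 = 883.5507 rpm, dir flips to −; running = −883.5507
Stage 4 [61T→75T]: ω = 883.5507×61/75 = 718.6213 rpm, dir flips to +; running = +718.6213
Stage 5 [79T→77T]: ω = 718.6213×79/77 = 737.2867 rpm, dir flips to −; running = −737.2867

-737.2867 rpm (opposite to input, |ω| = 737.2867 rpm)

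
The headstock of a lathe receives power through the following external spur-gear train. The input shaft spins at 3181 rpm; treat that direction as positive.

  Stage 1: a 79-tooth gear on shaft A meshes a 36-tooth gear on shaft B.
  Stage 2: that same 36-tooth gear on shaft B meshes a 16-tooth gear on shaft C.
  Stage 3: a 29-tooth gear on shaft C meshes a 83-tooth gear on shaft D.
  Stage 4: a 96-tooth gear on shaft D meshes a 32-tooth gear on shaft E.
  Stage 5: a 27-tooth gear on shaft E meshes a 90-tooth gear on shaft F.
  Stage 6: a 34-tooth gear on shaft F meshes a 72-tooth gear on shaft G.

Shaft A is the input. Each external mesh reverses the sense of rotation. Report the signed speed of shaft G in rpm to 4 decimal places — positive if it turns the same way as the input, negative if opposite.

+2332.2742 rpm (same as input, |ω| = 2332.2742 rpm)

Stage 1 [79T→36T]: ω = 3181.0000×79/36 = 6980.5278 rpm, dir flips to −; running = −6980.5278
Stage 2 [36T→16T]: ω = 6980.5278×36/16 = 15706.1875 rpm, dir flips to +; running = +15706.1875
Stage 3 [29T→83T]: ω = 15706.1875×29/83 = 5487.7041 rpm, dir flips to −; running = −5487.7041
Stage 4 [96T→32T]: ω = 5487.7041×96/32 = 16463.1122 rpm, dir flips to +; running = +16463.1122
Stage 5 [27T→90T]: ω = 16463.1122×27/90 = 4938.9337 rpm, dir flips to −; running = −4938.9337
Stage 6 [34T→72T]: ω = 4938.9337×34/72 = 2332.2742 rpm, dir flips to +; running = +2332.2742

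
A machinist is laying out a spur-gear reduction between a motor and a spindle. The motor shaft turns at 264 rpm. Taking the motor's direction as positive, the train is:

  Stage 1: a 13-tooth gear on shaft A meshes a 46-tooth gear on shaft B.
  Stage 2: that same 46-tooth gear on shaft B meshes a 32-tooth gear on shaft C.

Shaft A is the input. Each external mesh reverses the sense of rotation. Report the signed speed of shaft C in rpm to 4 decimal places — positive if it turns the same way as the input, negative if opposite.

Stage 1 [13T→46T]: ω = 264.0000×13/46 = 74.6087 rpm, dir flips to −; running = −74.6087
Stage 2 [46T→32T]: ω = 74.6087×46/32 = 107.2500 rpm, dir flips to +; running = +107.2500

+107.2500 rpm (same as input, |ω| = 107.2500 rpm)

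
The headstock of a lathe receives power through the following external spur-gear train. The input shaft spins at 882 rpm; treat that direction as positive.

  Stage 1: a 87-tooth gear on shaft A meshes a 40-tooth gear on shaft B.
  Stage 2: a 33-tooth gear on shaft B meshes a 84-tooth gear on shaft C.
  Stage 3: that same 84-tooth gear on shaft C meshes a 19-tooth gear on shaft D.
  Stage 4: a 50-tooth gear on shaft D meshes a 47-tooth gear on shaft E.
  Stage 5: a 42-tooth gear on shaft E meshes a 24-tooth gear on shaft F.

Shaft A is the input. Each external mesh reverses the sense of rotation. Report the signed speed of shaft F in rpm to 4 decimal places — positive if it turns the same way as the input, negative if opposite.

-6202.9514 rpm (opposite to input, |ω| = 6202.9514 rpm)

Stage 1 [87T→40T]: ω = 882.0000×87/40 = 1918.3500 rpm, dir flips to −; running = −1918.3500
Stage 2 [33T→84T]: ω = 1918.3500×33/84 = 753.6375 rpm, dir flips to +; running = +753.6375
Stage 3 [84T→19T]: ω = 753.6375×84/19 = 3331.8711 rpm, dir flips to −; running = −3331.8711
Stage 4 [50T→47T]: ω = 3331.8711×50/47 = 3544.5437 rpm, dir flips to +; running = +3544.5437
Stage 5 [42T→24T]: ω = 3544.5437×42/24 = 6202.9514 rpm, dir flips to −; running = −6202.9514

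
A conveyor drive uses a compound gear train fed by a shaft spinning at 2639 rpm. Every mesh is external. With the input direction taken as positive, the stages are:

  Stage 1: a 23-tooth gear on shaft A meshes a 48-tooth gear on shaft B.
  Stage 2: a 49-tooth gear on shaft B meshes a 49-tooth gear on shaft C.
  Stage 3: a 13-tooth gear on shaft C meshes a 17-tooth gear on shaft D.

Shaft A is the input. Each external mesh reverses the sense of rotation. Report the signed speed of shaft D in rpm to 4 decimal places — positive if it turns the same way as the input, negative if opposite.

-966.9865 rpm (opposite to input, |ω| = 966.9865 rpm)

Stage 1 [23T→48T]: ω = 2639.0000×23/48 = 1264.5208 rpm, dir flips to −; running = −1264.5208
Stage 2 [49T→49T]: ω = 1264.5208×49/49 = 1264.5208 rpm, dir flips to +; running = +1264.5208
Stage 3 [13T→17T]: ω = 1264.5208×13/17 = 966.9865 rpm, dir flips to −; running = −966.9865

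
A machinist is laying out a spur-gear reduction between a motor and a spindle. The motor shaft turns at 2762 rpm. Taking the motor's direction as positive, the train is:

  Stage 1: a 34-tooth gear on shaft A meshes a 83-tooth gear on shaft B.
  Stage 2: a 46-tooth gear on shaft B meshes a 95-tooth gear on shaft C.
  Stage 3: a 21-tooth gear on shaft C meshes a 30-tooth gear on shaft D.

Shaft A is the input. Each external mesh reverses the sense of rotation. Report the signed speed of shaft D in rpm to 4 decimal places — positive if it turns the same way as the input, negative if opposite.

Stage 1 [34T→83T]: ω = 2762.0000×34/83 = 1131.4217 rpm, dir flips to −; running = −1131.4217
Stage 2 [46T→95T]: ω = 1131.4217×46/95 = 547.8463 rpm, dir flips to +; running = +547.8463
Stage 3 [21T→30T]: ω = 547.8463×21/30 = 383.4924 rpm, dir flips to −; running = −383.4924

-383.4924 rpm (opposite to input, |ω| = 383.4924 rpm)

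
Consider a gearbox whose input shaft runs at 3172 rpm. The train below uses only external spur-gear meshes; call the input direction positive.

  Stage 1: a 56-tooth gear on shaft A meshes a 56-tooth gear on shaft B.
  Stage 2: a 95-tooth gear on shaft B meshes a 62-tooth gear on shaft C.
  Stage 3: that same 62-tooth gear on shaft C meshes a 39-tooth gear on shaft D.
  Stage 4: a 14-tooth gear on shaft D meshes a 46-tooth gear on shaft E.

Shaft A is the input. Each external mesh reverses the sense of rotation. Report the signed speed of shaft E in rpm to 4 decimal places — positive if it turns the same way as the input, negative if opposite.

+2351.5942 rpm (same as input, |ω| = 2351.5942 rpm)

Stage 1 [56T→56T]: ω = 3172.0000×56/56 = 3172.0000 rpm, dir flips to −; running = −3172.0000
Stage 2 [95T→62T]: ω = 3172.0000×95/62 = 4860.3226 rpm, dir flips to +; running = +4860.3226
Stage 3 [62T→39T]: ω = 4860.3226×62/39 = 7726.6667 rpm, dir flips to −; running = −7726.6667
Stage 4 [14T→46T]: ω = 7726.6667×14/46 = 2351.5942 rpm, dir flips to +; running = +2351.5942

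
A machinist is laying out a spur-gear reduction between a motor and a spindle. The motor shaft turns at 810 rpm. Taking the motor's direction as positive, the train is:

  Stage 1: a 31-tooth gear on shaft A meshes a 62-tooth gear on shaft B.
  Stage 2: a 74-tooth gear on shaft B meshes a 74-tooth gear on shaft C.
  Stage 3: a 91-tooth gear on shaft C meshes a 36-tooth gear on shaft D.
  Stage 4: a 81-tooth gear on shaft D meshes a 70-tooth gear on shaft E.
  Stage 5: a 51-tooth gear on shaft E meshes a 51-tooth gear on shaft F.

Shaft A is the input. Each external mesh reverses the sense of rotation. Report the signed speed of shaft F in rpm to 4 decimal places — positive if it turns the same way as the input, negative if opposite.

-1184.6250 rpm (opposite to input, |ω| = 1184.6250 rpm)

Stage 1 [31T→62T]: ω = 810.0000×31/62 = 405.0000 rpm, dir flips to −; running = −405.0000
Stage 2 [74T→74T]: ω = 405.0000×74/74 = 405.0000 rpm, dir flips to +; running = +405.0000
Stage 3 [91T→36T]: ω = 405.0000×91/36 = 1023.7500 rpm, dir flips to −; running = −1023.7500
Stage 4 [81T→70T]: ω = 1023.7500×81/70 = 1184.6250 rpm, dir flips to +; running = +1184.6250
Stage 5 [51T→51T]: ω = 1184.6250×51/51 = 1184.6250 rpm, dir flips to −; running = −1184.6250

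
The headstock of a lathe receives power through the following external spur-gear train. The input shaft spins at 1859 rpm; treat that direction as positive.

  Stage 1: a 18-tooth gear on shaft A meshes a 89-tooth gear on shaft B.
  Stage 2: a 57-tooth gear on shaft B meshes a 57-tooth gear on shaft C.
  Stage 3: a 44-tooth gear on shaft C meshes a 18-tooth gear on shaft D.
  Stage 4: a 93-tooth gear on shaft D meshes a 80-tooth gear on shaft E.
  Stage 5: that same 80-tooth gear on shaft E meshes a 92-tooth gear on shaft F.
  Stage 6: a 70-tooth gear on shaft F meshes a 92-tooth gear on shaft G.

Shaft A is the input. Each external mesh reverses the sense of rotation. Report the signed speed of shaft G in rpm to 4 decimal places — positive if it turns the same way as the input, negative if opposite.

+706.8828 rpm (same as input, |ω| = 706.8828 rpm)

Stage 1 [18T→89T]: ω = 1859.0000×18/89 = 375.9775 rpm, dir flips to −; running = −375.9775
Stage 2 [57T→57T]: ω = 375.9775×57/57 = 375.9775 rpm, dir flips to +; running = +375.9775
Stage 3 [44T→18T]: ω = 375.9775×44/18 = 919.0562 rpm, dir flips to −; running = −919.0562
Stage 4 [93T→80T]: ω = 919.0562×93/80 = 1068.4028 rpm, dir flips to +; running = +1068.4028
Stage 5 [80T→92T]: ω = 1068.4028×80/92 = 929.0459 rpm, dir flips to −; running = −929.0459
Stage 6 [70T→92T]: ω = 929.0459×70/92 = 706.8828 rpm, dir flips to +; running = +706.8828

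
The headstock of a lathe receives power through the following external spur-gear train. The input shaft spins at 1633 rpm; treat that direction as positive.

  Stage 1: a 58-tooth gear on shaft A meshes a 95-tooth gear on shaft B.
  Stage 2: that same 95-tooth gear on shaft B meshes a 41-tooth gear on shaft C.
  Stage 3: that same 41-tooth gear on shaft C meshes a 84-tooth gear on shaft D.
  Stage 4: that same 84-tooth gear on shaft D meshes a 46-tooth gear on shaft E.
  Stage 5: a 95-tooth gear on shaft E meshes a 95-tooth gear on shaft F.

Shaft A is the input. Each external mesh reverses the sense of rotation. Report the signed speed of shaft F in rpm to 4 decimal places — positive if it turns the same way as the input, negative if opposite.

-2059.0000 rpm (opposite to input, |ω| = 2059.0000 rpm)

Stage 1 [58T→95T]: ω = 1633.0000×58/95 = 996.9895 rpm, dir flips to −; running = −996.9895
Stage 2 [95T→41T]: ω = 996.9895×95/41 = 2310.0976 rpm, dir flips to +; running = +2310.0976
Stage 3 [41T→84T]: ω = 2310.0976×41/84 = 1127.5476 rpm, dir flips to −; running = −1127.5476
Stage 4 [84T→46T]: ω = 1127.5476×84/46 = 2059.0000 rpm, dir flips to +; running = +2059.0000
Stage 5 [95T→95T]: ω = 2059.0000×95/95 = 2059.0000 rpm, dir flips to −; running = −2059.0000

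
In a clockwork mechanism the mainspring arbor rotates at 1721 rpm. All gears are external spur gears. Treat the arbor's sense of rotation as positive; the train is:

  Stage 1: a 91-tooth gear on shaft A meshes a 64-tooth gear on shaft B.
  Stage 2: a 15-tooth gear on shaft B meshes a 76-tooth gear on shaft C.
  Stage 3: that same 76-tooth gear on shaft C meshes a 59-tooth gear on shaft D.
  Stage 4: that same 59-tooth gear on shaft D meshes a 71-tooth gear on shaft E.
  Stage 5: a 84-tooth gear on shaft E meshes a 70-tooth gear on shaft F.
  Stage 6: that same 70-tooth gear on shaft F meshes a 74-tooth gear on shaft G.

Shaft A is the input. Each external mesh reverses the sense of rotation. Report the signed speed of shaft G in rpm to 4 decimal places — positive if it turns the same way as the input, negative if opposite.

Stage 1 [91T→64T]: ω = 1721.0000×91/64 = 2447.0469 rpm, dir flips to −; running = −2447.0469
Stage 2 [15T→76T]: ω = 2447.0469×15/76 = 482.9698 rpm, dir flips to +; running = +482.9698
Stage 3 [76T→59T]: ω = 482.9698×76/59 = 622.1306 rpm, dir flips to −; running = −622.1306
Stage 4 [59T→71T]: ω = 622.1306×59/71 = 516.9817 rpm, dir flips to +; running = +516.9817
Stage 5 [84T→70T]: ω = 516.9817×84/70 = 620.3781 rpm, dir flips to −; running = −620.3781
Stage 6 [70T→74T]: ω = 620.3781×70/74 = 586.8441 rpm, dir flips to +; running = +586.8441

+586.8441 rpm (same as input, |ω| = 586.8441 rpm)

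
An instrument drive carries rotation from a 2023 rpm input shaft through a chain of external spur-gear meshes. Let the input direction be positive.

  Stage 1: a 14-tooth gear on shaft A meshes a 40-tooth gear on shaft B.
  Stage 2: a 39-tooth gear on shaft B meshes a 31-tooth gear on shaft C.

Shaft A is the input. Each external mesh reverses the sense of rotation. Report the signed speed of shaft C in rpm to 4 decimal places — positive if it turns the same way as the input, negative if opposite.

+890.7726 rpm (same as input, |ω| = 890.7726 rpm)

Stage 1 [14T→40T]: ω = 2023.0000×14/40 = 708.0500 rpm, dir flips to −; running = −708.0500
Stage 2 [39T→31T]: ω = 708.0500×39/31 = 890.7726 rpm, dir flips to +; running = +890.7726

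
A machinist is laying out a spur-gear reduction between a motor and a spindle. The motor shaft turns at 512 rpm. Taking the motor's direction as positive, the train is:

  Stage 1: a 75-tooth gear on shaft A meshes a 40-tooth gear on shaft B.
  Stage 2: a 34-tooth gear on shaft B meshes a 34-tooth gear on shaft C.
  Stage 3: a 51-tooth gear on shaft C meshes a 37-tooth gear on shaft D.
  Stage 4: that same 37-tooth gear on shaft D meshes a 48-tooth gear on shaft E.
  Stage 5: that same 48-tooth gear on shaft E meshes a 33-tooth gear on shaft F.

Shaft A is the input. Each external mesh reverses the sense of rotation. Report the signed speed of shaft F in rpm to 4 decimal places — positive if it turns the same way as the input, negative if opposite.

-1483.6364 rpm (opposite to input, |ω| = 1483.6364 rpm)

Stage 1 [75T→40T]: ω = 512.0000×75/40 = 960.0000 rpm, dir flips to −; running = −960.0000
Stage 2 [34T→34T]: ω = 960.0000×34/34 = 960.0000 rpm, dir flips to +; running = +960.0000
Stage 3 [51T→37T]: ω = 960.0000×51/37 = 1323.2432 rpm, dir flips to −; running = −1323.2432
Stage 4 [37T→48T]: ω = 1323.2432×37/48 = 1020.0000 rpm, dir flips to +; running = +1020.0000
Stage 5 [48T→33T]: ω = 1020.0000×48/33 = 1483.6364 rpm, dir flips to −; running = −1483.6364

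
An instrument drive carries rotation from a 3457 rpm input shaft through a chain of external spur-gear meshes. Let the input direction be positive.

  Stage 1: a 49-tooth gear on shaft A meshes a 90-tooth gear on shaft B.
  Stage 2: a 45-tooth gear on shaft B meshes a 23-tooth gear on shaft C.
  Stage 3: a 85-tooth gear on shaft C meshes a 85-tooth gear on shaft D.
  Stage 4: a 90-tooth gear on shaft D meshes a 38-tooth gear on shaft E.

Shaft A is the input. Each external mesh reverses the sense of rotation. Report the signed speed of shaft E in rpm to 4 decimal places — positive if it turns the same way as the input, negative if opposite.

+8721.6076 rpm (same as input, |ω| = 8721.6076 rpm)

Stage 1 [49T→90T]: ω = 3457.0000×49/90 = 1882.1444 rpm, dir flips to −; running = −1882.1444
Stage 2 [45T→23T]: ω = 1882.1444×45/23 = 3682.4565 rpm, dir flips to +; running = +3682.4565
Stage 3 [85T→85T]: ω = 3682.4565×85/85 = 3682.4565 rpm, dir flips to −; running = −3682.4565
Stage 4 [90T→38T]: ω = 3682.4565×90/38 = 8721.6076 rpm, dir flips to +; running = +8721.6076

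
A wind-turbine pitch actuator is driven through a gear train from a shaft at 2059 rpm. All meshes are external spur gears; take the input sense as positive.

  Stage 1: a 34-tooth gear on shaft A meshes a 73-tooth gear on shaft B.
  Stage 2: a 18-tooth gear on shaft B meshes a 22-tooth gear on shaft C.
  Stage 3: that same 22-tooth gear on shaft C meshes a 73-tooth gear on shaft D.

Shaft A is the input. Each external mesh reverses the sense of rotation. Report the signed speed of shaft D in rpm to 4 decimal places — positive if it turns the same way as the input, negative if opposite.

-236.4624 rpm (opposite to input, |ω| = 236.4624 rpm)

Stage 1 [34T→73T]: ω = 2059.0000×34/73 = 958.9863 rpm, dir flips to −; running = −958.9863
Stage 2 [18T→22T]: ω = 958.9863×18/22 = 784.6252 rpm, dir flips to +; running = +784.6252
Stage 3 [22T→73T]: ω = 784.6252×22/73 = 236.4624 rpm, dir flips to −; running = −236.4624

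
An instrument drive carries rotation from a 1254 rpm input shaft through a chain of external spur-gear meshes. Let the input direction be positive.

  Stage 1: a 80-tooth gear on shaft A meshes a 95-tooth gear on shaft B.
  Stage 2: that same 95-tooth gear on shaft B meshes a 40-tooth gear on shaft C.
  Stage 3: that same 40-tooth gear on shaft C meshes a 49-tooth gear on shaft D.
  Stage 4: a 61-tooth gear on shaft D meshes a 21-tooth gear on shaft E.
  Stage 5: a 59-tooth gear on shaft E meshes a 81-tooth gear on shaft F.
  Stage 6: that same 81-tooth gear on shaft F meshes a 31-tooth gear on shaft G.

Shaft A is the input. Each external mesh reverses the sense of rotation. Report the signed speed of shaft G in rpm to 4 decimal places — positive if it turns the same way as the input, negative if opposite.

+11318.5893 rpm (same as input, |ω| = 11318.5893 rpm)

Stage 1 [80T→95T]: ω = 1254.0000×80/95 = 1056.0000 rpm, dir flips to −; running = −1056.0000
Stage 2 [95T→40T]: ω = 1056.0000×95/40 = 2508.0000 rpm, dir flips to +; running = +2508.0000
Stage 3 [40T→49T]: ω = 2508.0000×40/49 = 2047.3469 rpm, dir flips to −; running = −2047.3469
Stage 4 [61T→21T]: ω = 2047.3469×61/21 = 5947.0554 rpm, dir flips to +; running = +5947.0554
Stage 5 [59T→81T]: ω = 5947.0554×59/81 = 4331.8058 rpm, dir flips to −; running = −4331.8058
Stage 6 [81T→31T]: ω = 4331.8058×81/31 = 11318.5893 rpm, dir flips to +; running = +11318.5893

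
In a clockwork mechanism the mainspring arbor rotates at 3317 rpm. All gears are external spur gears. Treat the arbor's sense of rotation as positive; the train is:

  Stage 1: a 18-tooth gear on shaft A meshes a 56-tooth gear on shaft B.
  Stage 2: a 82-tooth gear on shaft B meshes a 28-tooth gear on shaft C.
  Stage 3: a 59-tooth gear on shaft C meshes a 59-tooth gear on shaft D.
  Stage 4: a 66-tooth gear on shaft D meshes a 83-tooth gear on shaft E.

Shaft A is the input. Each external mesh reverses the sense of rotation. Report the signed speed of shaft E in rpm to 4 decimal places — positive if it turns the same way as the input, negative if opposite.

+2482.8565 rpm (same as input, |ω| = 2482.8565 rpm)

Stage 1 [18T→56T]: ω = 3317.0000×18/56 = 1066.1786 rpm, dir flips to −; running = −1066.1786
Stage 2 [82T→28T]: ω = 1066.1786×82/28 = 3122.3801 rpm, dir flips to +; running = +3122.3801
Stage 3 [59T→59T]: ω = 3122.3801×59/59 = 3122.3801 rpm, dir flips to −; running = −3122.3801
Stage 4 [66T→83T]: ω = 3122.3801×66/83 = 2482.8565 rpm, dir flips to +; running = +2482.8565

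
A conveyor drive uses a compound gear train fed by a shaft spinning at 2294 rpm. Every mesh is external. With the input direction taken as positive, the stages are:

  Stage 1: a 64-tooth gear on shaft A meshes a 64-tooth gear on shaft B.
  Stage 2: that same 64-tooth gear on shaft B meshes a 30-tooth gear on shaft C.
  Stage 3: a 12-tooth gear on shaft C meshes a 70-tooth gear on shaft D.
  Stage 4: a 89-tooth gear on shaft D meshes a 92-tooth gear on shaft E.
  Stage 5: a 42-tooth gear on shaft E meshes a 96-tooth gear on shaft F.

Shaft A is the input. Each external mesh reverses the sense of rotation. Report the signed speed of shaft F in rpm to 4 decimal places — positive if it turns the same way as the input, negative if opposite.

Stage 1 [64T→64T]: ω = 2294.0000×64/64 = 2294.0000 rpm, dir flips to −; running = −2294.0000
Stage 2 [64T→30T]: ω = 2294.0000×64/30 = 4893.8667 rpm, dir flips to +; running = +4893.8667
Stage 3 [12T→70T]: ω = 4893.8667×12/70 = 838.9486 rpm, dir flips to −; running = −838.9486
Stage 4 [89T→92T]: ω = 838.9486×89/92 = 811.5916 rpm, dir flips to +; running = +811.5916
Stage 5 [42T→96T]: ω = 811.5916×42/96 = 355.0713 rpm, dir flips to −; running = −355.0713

-355.0713 rpm (opposite to input, |ω| = 355.0713 rpm)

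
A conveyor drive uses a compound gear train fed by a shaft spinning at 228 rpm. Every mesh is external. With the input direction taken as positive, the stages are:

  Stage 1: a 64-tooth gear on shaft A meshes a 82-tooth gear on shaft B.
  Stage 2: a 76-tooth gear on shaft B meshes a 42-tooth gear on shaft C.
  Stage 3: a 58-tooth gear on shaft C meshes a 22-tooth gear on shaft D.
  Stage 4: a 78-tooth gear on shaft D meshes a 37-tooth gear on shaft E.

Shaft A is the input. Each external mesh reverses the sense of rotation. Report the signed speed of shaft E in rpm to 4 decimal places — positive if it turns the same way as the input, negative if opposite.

Stage 1 [64T→82T]: ω = 228.0000×64/82 = 177.9512 rpm, dir flips to −; running = −177.9512
Stage 2 [76T→42T]: ω = 177.9512×76/42 = 322.0070 rpm, dir flips to +; running = +322.0070
Stage 3 [58T→22T]: ω = 322.0070×58/22 = 848.9275 rpm, dir flips to −; running = −848.9275
Stage 4 [78T→37T]: ω = 848.9275×78/37 = 1789.6309 rpm, dir flips to +; running = +1789.6309

+1789.6309 rpm (same as input, |ω| = 1789.6309 rpm)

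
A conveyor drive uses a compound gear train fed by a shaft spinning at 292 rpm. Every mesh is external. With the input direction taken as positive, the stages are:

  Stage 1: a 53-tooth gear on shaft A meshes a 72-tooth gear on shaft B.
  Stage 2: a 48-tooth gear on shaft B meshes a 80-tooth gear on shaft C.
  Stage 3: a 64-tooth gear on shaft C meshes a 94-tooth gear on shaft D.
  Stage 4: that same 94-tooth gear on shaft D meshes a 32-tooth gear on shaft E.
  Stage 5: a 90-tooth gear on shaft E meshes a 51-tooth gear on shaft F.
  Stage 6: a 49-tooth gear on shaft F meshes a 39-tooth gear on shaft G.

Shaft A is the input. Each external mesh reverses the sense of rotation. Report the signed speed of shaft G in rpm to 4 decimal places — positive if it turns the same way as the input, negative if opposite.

Stage 1 [53T→72T]: ω = 292.0000×53/72 = 214.9444 rpm, dir flips to −; running = −214.9444
Stage 2 [48T→80T]: ω = 214.9444×48/80 = 128.9667 rpm, dir flips to +; running = +128.9667
Stage 3 [64T→94T]: ω = 128.9667×64/94 = 87.8071 rpm, dir flips to −; running = −87.8071
Stage 4 [94T→32T]: ω = 87.8071×94/32 = 257.9333 rpm, dir flips to +; running = +257.9333
Stage 5 [90T→51T]: ω = 257.9333×90/51 = 455.1765 rpm, dir flips to −; running = −455.1765
Stage 6 [49T→39T]: ω = 455.1765×49/39 = 571.8884 rpm, dir flips to +; running = +571.8884

+571.8884 rpm (same as input, |ω| = 571.8884 rpm)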